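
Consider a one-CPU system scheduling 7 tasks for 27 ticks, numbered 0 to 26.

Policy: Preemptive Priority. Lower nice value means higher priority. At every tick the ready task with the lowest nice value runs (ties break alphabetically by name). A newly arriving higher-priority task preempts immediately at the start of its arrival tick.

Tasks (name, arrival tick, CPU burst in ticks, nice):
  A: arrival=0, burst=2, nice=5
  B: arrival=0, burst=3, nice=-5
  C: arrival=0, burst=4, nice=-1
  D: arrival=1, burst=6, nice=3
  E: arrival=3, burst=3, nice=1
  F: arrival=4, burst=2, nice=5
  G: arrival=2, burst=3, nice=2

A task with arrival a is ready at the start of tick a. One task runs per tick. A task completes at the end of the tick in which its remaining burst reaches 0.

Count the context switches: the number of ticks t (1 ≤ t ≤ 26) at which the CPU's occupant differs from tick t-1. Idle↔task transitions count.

context switches = 7

t=0: ready={A,B,C} → run B
t=1: ready={A,B,C,D} → run B
t=2: ready={A,B,C,D,G} → run B
t=3: ready={A,C,D,E,G} → run C
t=4: ready={A,C,D,E,F,G} → run C
t=5: ready={A,C,D,E,F,G} → run C
t=6: ready={A,C,D,E,F,G} → run C
t=7: ready={A,D,E,F,G} → run E
t=8: ready={A,D,E,F,G} → run E
t=9: ready={A,D,E,F,G} → run E
t=10: ready={A,D,F,G} → run G
t=11: ready={A,D,F,G} → run G
t=12: ready={A,D,F,G} → run G
t=13: ready={A,D,F} → run D
t=14: ready={A,D,F} → run D
t=15: ready={A,D,F} → run D
t=16: ready={A,D,F} → run D
t=17: ready={A,D,F} → run D
t=18: ready={A,D,F} → run D
t=19: ready={A,F} → run A
t=20: ready={A,F} → run A
t=21: ready={F} → run F
t=22: ready={F} → run F
t=23: (idle)
t=24: (idle)
t=25: (idle)
t=26: (idle)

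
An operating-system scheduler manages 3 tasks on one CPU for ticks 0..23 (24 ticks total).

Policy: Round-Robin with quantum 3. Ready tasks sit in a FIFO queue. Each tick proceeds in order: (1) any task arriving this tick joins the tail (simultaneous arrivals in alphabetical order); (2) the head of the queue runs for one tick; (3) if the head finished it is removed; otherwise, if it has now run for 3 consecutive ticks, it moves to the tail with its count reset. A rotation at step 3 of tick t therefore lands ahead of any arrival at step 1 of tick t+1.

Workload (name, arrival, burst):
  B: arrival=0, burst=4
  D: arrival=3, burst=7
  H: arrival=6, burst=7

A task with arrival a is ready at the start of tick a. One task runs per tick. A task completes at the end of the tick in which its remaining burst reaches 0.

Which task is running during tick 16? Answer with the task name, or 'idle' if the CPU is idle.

t=0: queue=[B] q_used=0 → run B
t=1: queue=[B] q_used=1 → run B
t=2: queue=[B] q_used=2 → run B
t=3: queue=[B,D] q_used=0 → run B
t=4: queue=[D] q_used=0 → run D
t=5: queue=[D] q_used=1 → run D
t=6: queue=[D,H] q_used=2 → run D
t=7: queue=[H,D] q_used=0 → run H
t=8: queue=[H,D] q_used=1 → run H
t=9: queue=[H,D] q_used=2 → run H
t=10: queue=[D,H] q_used=0 → run D
t=11: queue=[D,H] q_used=1 → run D
t=12: queue=[D,H] q_used=2 → run D
t=13: queue=[H,D] q_used=0 → run H
t=14: queue=[H,D] q_used=1 → run H
t=15: queue=[H,D] q_used=2 → run H
t=16: queue=[D,H] q_used=0 → run D
t=17: queue=[H] q_used=0 → run H
t=18: (idle)
t=19: (idle)
t=20: (idle)
t=21: (idle)
t=22: (idle)
t=23: (idle)

running at tick 16 = D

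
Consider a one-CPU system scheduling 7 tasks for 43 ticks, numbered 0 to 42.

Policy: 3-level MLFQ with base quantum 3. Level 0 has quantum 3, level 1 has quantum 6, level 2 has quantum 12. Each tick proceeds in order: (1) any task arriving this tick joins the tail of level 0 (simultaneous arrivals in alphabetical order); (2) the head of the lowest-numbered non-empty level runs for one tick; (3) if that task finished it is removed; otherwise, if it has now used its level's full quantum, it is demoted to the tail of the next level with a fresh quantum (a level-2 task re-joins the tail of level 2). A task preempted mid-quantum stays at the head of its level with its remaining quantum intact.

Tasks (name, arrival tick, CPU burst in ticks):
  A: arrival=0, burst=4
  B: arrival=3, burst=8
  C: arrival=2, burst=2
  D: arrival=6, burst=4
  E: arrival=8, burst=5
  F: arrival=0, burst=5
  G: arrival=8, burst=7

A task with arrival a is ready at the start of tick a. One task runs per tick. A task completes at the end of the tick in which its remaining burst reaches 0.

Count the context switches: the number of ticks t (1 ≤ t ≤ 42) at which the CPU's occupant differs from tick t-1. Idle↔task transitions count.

t=0: L0/L1/L2 = AF/-/- → run A
t=1: L0/L1/L2 = AF/-/- → run A
t=2: L0/L1/L2 = AFC/-/- → run A
t=3: L0/L1/L2 = FCB/A/- → run F
t=4: L0/L1/L2 = FCB/A/- → run F
t=5: L0/L1/L2 = FCB/A/- → run F
t=6: L0/L1/L2 = CBD/AF/- → run C
t=7: L0/L1/L2 = CBD/AF/- → run C
t=8: L0/L1/L2 = BDEG/AF/- → run B
t=9: L0/L1/L2 = BDEG/AF/- → run B
t=10: L0/L1/L2 = BDEG/AF/- → run B
t=11: L0/L1/L2 = DEG/AFB/- → run D
t=12: L0/L1/L2 = DEG/AFB/- → run D
t=13: L0/L1/L2 = DEG/AFB/- → run D
t=14: L0/L1/L2 = EG/AFBD/- → run E
t=15: L0/L1/L2 = EG/AFBD/- → run E
t=16: L0/L1/L2 = EG/AFBD/- → run E
t=17: L0/L1/L2 = G/AFBDE/- → run G
t=18: L0/L1/L2 = G/AFBDE/- → run G
t=19: L0/L1/L2 = G/AFBDE/- → run G
t=20: L0/L1/L2 = -/AFBDEG/- → run A
t=21: L0/L1/L2 = -/FBDEG/- → run F
t=22: L0/L1/L2 = -/FBDEG/- → run F
t=23: L0/L1/L2 = -/BDEG/- → run B
t=24: L0/L1/L2 = -/BDEG/- → run B
t=25: L0/L1/L2 = -/BDEG/- → run B
t=26: L0/L1/L2 = -/BDEG/- → run B
t=27: L0/L1/L2 = -/BDEG/- → run B
t=28: L0/L1/L2 = -/DEG/- → run D
t=29: L0/L1/L2 = -/EG/- → run E
t=30: L0/L1/L2 = -/EG/- → run E
t=31: L0/L1/L2 = -/G/- → run G
t=32: L0/L1/L2 = -/G/- → run G
t=33: L0/L1/L2 = -/G/- → run G
t=34: L0/L1/L2 = -/G/- → run G
t=35: (idle)
t=36: (idle)
t=37: (idle)
t=38: (idle)
t=39: (idle)
t=40: (idle)
t=41: (idle)
t=42: (idle)

context switches = 13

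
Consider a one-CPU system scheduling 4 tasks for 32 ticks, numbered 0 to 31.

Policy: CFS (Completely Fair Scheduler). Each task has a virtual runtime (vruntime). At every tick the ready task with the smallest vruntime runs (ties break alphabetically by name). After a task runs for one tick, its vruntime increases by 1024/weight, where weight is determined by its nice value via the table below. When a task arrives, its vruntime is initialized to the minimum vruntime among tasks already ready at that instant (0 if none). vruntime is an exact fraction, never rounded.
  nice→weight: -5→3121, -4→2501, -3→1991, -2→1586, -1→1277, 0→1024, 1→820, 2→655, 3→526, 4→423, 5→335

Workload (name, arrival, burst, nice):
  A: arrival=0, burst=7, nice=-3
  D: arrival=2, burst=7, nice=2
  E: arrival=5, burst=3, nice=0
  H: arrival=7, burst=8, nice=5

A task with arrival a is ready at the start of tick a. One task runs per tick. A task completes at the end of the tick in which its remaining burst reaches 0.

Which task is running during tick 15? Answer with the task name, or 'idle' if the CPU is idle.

t=0: vr[A=0] → run A
t=1: vr[A=1024/1991] → run A
t=2: vr[A=2048/1991 D=2048/1991] → run A
t=3: vr[A=3072/1991 D=2048/1991] → run D
t=4: vr[A=3072/1991 D=3380224/1304105] → run A
t=5: vr[A=4096/1991 D=3380224/1304105 E=4096/1991] → run A
t=6: vr[A=5120/1991 D=3380224/1304105 E=4096/1991] → run E
t=7: vr[A=5120/1991 D=3380224/1304105 E=6087/1991 H=5120/1991] → run A
t=8: vr[A=6144/1991 D=3380224/1304105 E=6087/1991 H=5120/1991] → run H
t=9: vr[A=6144/1991 D=3380224/1304105 E=6087/1991 H=3753984/666985] → run D
t=10: vr[A=6144/1991 D=5419008/1304105 E=6087/1991 H=3753984/666985] → run E
t=11: vr[A=6144/1991 D=5419008/1304105 E=8078/1991 H=3753984/666985] → run A
t=12: vr[D=5419008/1304105 E=8078/1991 H=3753984/666985] → run E
t=13: vr[D=5419008/1304105 H=3753984/666985] → run D
t=14: vr[D=7457792/1304105 H=3753984/666985] → run H
t=15: vr[D=7457792/1304105 H=5792768/666985] → run D
t=16: vr[D=9496576/1304105 H=5792768/666985] → run D
t=17: vr[D=2307072/260821 H=5792768/666985] → run H
t=18: vr[D=2307072/260821 H=7831552/666985] → run D
t=19: vr[D=13574144/1304105 H=7831552/666985] → run D
t=20: vr[H=7831552/666985] → run H
t=21: vr[H=9870336/666985] → run H
t=22: vr[H=2381824/133397] → run H
t=23: vr[H=13947904/666985] → run H
t=24: vr[H=15986688/666985] → run H
t=25: (idle)
t=26: (idle)
t=27: (idle)
t=28: (idle)
t=29: (idle)
t=30: (idle)
t=31: (idle)

running at tick 15 = D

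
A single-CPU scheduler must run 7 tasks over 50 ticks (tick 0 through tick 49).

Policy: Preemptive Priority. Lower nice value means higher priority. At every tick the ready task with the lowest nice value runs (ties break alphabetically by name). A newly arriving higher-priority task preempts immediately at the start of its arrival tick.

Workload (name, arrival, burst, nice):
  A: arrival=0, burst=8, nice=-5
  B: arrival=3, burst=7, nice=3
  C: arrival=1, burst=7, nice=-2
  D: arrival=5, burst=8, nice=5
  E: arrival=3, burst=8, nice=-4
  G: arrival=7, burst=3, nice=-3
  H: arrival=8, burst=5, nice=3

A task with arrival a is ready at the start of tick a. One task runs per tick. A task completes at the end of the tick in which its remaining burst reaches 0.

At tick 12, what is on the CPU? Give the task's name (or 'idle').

running at tick 12 = E

t=0: ready={A} → run A
t=1: ready={A,C} → run A
t=2: ready={A,C} → run A
t=3: ready={A,B,C,E} → run A
t=4: ready={A,B,C,E} → run A
t=5: ready={A,B,C,D,E} → run A
t=6: ready={A,B,C,D,E} → run A
t=7: ready={A,B,C,D,E,G} → run A
t=8: ready={B,C,D,E,G,H} → run E
t=9: ready={B,C,D,E,G,H} → run E
t=10: ready={B,C,D,E,G,H} → run E
t=11: ready={B,C,D,E,G,H} → run E
t=12: ready={B,C,D,E,G,H} → run E
t=13: ready={B,C,D,E,G,H} → run E
t=14: ready={B,C,D,E,G,H} → run E
t=15: ready={B,C,D,E,G,H} → run E
t=16: ready={B,C,D,G,H} → run G
t=17: ready={B,C,D,G,H} → run G
t=18: ready={B,C,D,G,H} → run G
t=19: ready={B,C,D,H} → run C
t=20: ready={B,C,D,H} → run C
t=21: ready={B,C,D,H} → run C
t=22: ready={B,C,D,H} → run C
t=23: ready={B,C,D,H} → run C
t=24: ready={B,C,D,H} → run C
t=25: ready={B,C,D,H} → run C
t=26: ready={B,D,H} → run B
t=27: ready={B,D,H} → run B
t=28: ready={B,D,H} → run B
t=29: ready={B,D,H} → run B
t=30: ready={B,D,H} → run B
t=31: ready={B,D,H} → run B
t=32: ready={B,D,H} → run B
t=33: ready={D,H} → run H
t=34: ready={D,H} → run H
t=35: ready={D,H} → run H
t=36: ready={D,H} → run H
t=37: ready={D,H} → run H
t=38: ready={D} → run D
t=39: ready={D} → run D
t=40: ready={D} → run D
t=41: ready={D} → run D
t=42: ready={D} → run D
t=43: ready={D} → run D
t=44: ready={D} → run D
t=45: ready={D} → run D
t=46: (idle)
t=47: (idle)
t=48: (idle)
t=49: (idle)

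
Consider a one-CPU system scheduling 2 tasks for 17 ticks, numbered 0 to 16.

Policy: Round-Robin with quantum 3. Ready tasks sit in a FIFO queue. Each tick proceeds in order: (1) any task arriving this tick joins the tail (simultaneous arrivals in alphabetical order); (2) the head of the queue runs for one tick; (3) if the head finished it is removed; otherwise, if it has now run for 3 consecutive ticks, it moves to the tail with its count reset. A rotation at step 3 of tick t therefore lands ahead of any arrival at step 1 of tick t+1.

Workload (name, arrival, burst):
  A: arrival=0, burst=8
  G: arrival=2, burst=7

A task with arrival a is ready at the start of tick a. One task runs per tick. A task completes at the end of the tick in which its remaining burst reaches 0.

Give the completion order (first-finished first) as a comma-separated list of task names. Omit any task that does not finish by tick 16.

t=0: queue=[A] q_used=0 → run A
t=1: queue=[A] q_used=1 → run A
t=2: queue=[A,G] q_used=2 → run A
t=3: queue=[G,A] q_used=0 → run G
t=4: queue=[G,A] q_used=1 → run G
t=5: queue=[G,A] q_used=2 → run G
t=6: queue=[A,G] q_used=0 → run A
t=7: queue=[A,G] q_used=1 → run A
t=8: queue=[A,G] q_used=2 → run A
t=9: queue=[G,A] q_used=0 → run G
t=10: queue=[G,A] q_used=1 → run G
t=11: queue=[G,A] q_used=2 → run G
t=12: queue=[A,G] q_used=0 → run A
t=13: queue=[A,G] q_used=1 → run A
t=14: queue=[G] q_used=0 → run G
t=15: (idle)
t=16: (idle)

completion order = A, G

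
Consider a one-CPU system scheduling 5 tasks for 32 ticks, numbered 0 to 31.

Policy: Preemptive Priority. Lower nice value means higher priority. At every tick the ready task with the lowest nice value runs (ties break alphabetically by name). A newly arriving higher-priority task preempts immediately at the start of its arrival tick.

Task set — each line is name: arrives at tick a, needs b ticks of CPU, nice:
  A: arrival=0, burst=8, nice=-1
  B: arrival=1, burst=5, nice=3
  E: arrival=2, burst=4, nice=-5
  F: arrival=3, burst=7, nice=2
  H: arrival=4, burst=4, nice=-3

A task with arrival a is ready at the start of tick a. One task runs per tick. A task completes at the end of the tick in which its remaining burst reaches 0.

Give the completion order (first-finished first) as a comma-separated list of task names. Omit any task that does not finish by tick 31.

t=0: ready={A} → run A
t=1: ready={A,B} → run A
t=2: ready={A,B,E} → run E
t=3: ready={A,B,E,F} → run E
t=4: ready={A,B,E,F,H} → run E
t=5: ready={A,B,E,F,H} → run E
t=6: ready={A,B,F,H} → run H
t=7: ready={A,B,F,H} → run H
t=8: ready={A,B,F,H} → run H
t=9: ready={A,B,F,H} → run H
t=10: ready={A,B,F} → run A
t=11: ready={A,B,F} → run A
t=12: ready={A,B,F} → run A
t=13: ready={A,B,F} → run A
t=14: ready={A,B,F} → run A
t=15: ready={A,B,F} → run A
t=16: ready={B,F} → run F
t=17: ready={B,F} → run F
t=18: ready={B,F} → run F
t=19: ready={B,F} → run F
t=20: ready={B,F} → run F
t=21: ready={B,F} → run F
t=22: ready={B,F} → run F
t=23: ready={B} → run B
t=24: ready={B} → run B
t=25: ready={B} → run B
t=26: ready={B} → run B
t=27: ready={B} → run B
t=28: (idle)
t=29: (idle)
t=30: (idle)
t=31: (idle)

completion order = E, H, A, F, B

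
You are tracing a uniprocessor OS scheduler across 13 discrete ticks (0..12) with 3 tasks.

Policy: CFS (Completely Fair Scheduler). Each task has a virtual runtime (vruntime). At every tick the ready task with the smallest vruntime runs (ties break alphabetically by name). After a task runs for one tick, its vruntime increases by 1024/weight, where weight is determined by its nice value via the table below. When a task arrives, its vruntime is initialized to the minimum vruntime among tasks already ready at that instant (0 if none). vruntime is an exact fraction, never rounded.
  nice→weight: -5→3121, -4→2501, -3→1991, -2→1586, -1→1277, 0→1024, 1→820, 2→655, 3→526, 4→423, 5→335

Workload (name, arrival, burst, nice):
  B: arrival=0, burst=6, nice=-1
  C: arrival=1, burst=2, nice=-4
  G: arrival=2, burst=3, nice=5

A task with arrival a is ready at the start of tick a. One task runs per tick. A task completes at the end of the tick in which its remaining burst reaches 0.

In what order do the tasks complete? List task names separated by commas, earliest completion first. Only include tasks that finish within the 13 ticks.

completion order = C, B, G

t=0: vr[B=0] → run B
t=1: vr[B=1024/1277 C=1024/1277] → run B
t=2: vr[B=2048/1277 C=1024/1277 G=1024/1277] → run C
t=3: vr[B=2048/1277 C=3868672/3193777 G=1024/1277] → run G
t=4: vr[B=2048/1277 C=3868672/3193777 G=1650688/427795] → run C
t=5: vr[B=2048/1277 G=1650688/427795] → run B
t=6: vr[B=3072/1277 G=1650688/427795] → run B
t=7: vr[B=4096/1277 G=1650688/427795] → run B
t=8: vr[B=5120/1277 G=1650688/427795] → run G
t=9: vr[B=5120/1277 G=2958336/427795] → run B
t=10: vr[G=2958336/427795] → run G
t=11: (idle)
t=12: (idle)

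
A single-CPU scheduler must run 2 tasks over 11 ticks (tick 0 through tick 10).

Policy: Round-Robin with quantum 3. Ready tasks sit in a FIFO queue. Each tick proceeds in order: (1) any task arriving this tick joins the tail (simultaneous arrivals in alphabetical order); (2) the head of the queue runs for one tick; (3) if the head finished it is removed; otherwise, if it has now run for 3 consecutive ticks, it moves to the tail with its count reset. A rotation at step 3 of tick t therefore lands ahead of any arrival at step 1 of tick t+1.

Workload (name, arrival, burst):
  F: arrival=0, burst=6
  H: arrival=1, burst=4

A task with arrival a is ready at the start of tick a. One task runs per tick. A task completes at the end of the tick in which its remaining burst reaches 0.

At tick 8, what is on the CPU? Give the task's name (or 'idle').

t=0: queue=[F] q_used=0 → run F
t=1: queue=[F,H] q_used=1 → run F
t=2: queue=[F,H] q_used=2 → run F
t=3: queue=[H,F] q_used=0 → run H
t=4: queue=[H,F] q_used=1 → run H
t=5: queue=[H,F] q_used=2 → run H
t=6: queue=[F,H] q_used=0 → run F
t=7: queue=[F,H] q_used=1 → run F
t=8: queue=[F,H] q_used=2 → run F
t=9: queue=[H] q_used=0 → run H
t=10: (idle)

running at tick 8 = F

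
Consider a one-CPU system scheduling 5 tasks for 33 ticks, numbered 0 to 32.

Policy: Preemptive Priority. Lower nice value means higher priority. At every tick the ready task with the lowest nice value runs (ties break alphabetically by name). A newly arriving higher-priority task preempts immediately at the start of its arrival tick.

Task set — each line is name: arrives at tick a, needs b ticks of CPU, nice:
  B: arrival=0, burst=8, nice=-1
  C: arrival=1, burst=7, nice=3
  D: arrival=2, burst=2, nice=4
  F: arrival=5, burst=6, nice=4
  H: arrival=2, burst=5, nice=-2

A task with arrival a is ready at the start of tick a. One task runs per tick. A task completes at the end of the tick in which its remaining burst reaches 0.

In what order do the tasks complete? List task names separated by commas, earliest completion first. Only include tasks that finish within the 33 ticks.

completion order = H, B, C, D, F

t=0: ready={B} → run B
t=1: ready={B,C} → run B
t=2: ready={B,C,D,H} → run H
t=3: ready={B,C,D,H} → run H
t=4: ready={B,C,D,H} → run H
t=5: ready={B,C,D,F,H} → run H
t=6: ready={B,C,D,F,H} → run H
t=7: ready={B,C,D,F} → run B
t=8: ready={B,C,D,F} → run B
t=9: ready={B,C,D,F} → run B
t=10: ready={B,C,D,F} → run B
t=11: ready={B,C,D,F} → run B
t=12: ready={B,C,D,F} → run B
t=13: ready={C,D,F} → run C
t=14: ready={C,D,F} → run C
t=15: ready={C,D,F} → run C
t=16: ready={C,D,F} → run C
t=17: ready={C,D,F} → run C
t=18: ready={C,D,F} → run C
t=19: ready={C,D,F} → run C
t=20: ready={D,F} → run D
t=21: ready={D,F} → run D
t=22: ready={F} → run F
t=23: ready={F} → run F
t=24: ready={F} → run F
t=25: ready={F} → run F
t=26: ready={F} → run F
t=27: ready={F} → run F
t=28: (idle)
t=29: (idle)
t=30: (idle)
t=31: (idle)
t=32: (idle)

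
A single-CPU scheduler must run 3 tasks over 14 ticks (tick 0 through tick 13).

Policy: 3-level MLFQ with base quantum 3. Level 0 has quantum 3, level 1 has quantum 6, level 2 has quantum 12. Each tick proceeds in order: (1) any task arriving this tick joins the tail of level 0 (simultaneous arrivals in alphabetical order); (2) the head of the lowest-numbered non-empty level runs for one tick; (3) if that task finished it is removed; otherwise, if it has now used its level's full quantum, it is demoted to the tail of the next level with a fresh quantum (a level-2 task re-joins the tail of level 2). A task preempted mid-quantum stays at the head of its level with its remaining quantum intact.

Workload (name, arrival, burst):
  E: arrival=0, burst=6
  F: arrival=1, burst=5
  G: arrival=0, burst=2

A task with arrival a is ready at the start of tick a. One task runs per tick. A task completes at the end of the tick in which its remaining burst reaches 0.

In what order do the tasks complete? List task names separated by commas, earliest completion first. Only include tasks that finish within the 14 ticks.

completion order = G, E, F

t=0: L0/L1/L2 = EG/-/- → run E
t=1: L0/L1/L2 = EGF/-/- → run E
t=2: L0/L1/L2 = EGF/-/- → run E
t=3: L0/L1/L2 = GF/E/- → run G
t=4: L0/L1/L2 = GF/E/- → run G
t=5: L0/L1/L2 = F/E/- → run F
t=6: L0/L1/L2 = F/E/- → run F
t=7: L0/L1/L2 = F/E/- → run F
t=8: L0/L1/L2 = -/EF/- → run E
t=9: L0/L1/L2 = -/EF/- → run E
t=10: L0/L1/L2 = -/EF/- → run E
t=11: L0/L1/L2 = -/F/- → run F
t=12: L0/L1/L2 = -/F/- → run F
t=13: (idle)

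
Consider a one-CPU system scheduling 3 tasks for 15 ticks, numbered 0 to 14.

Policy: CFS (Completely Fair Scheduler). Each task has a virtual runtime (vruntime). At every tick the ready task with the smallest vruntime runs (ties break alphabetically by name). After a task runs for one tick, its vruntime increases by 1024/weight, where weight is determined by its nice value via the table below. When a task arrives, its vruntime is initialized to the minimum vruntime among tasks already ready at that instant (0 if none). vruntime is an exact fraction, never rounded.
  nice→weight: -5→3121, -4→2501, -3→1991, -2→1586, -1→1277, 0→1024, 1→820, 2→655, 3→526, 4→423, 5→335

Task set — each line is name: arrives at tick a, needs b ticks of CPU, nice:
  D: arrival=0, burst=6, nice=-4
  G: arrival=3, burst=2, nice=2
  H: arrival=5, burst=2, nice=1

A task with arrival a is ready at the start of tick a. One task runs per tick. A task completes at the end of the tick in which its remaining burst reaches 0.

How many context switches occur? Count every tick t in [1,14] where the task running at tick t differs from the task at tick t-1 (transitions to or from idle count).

context switches = 7

t=0: vr[D=0] → run D
t=1: vr[D=1024/2501] → run D
t=2: vr[D=2048/2501] → run D
t=3: vr[D=3072/2501 G=3072/2501] → run D
t=4: vr[D=4096/2501 G=3072/2501] → run G
t=5: vr[D=4096/2501 G=4573184/1638155 H=4096/2501] → run D
t=6: vr[D=5120/2501 G=4573184/1638155 H=4096/2501] → run H
t=7: vr[D=5120/2501 G=4573184/1638155 H=36096/12505] → run D
t=8: vr[G=4573184/1638155 H=36096/12505] → run G
t=9: vr[H=36096/12505] → run H
t=10: (idle)
t=11: (idle)
t=12: (idle)
t=13: (idle)
t=14: (idle)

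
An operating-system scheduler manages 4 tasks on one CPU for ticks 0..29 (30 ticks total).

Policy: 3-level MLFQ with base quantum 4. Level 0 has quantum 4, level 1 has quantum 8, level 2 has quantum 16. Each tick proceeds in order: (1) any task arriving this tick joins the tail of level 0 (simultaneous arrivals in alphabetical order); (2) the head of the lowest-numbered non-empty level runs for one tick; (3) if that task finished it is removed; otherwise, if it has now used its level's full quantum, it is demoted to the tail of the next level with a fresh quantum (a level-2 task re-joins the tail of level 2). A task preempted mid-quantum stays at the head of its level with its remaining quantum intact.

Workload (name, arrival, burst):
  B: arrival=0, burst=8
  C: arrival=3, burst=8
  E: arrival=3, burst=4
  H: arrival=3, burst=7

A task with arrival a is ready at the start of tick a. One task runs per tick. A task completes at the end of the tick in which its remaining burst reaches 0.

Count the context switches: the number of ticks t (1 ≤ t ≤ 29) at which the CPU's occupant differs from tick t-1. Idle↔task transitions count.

t=0: L0/L1/L2 = B/-/- → run B
t=1: L0/L1/L2 = B/-/- → run B
t=2: L0/L1/L2 = B/-/- → run B
t=3: L0/L1/L2 = BCEH/-/- → run B
t=4: L0/L1/L2 = CEH/B/- → run C
t=5: L0/L1/L2 = CEH/B/- → run C
t=6: L0/L1/L2 = CEH/B/- → run C
t=7: L0/L1/L2 = CEH/B/- → run C
t=8: L0/L1/L2 = EH/BC/- → run E
t=9: L0/L1/L2 = EH/BC/- → run E
t=10: L0/L1/L2 = EH/BC/- → run E
t=11: L0/L1/L2 = EH/BC/- → run E
t=12: L0/L1/L2 = H/BC/- → run H
t=13: L0/L1/L2 = H/BC/- → run H
t=14: L0/L1/L2 = H/BC/- → run H
t=15: L0/L1/L2 = H/BC/- → run H
t=16: L0/L1/L2 = -/BCH/- → run B
t=17: L0/L1/L2 = -/BCH/- → run B
t=18: L0/L1/L2 = -/BCH/- → run B
t=19: L0/L1/L2 = -/BCH/- → run B
t=20: L0/L1/L2 = -/CH/- → run C
t=21: L0/L1/L2 = -/CH/- → run C
t=22: L0/L1/L2 = -/CH/- → run C
t=23: L0/L1/L2 = -/CH/- → run C
t=24: L0/L1/L2 = -/H/- → run H
t=25: L0/L1/L2 = -/H/- → run H
t=26: L0/L1/L2 = -/H/- → run H
t=27: (idle)
t=28: (idle)
t=29: (idle)

context switches = 7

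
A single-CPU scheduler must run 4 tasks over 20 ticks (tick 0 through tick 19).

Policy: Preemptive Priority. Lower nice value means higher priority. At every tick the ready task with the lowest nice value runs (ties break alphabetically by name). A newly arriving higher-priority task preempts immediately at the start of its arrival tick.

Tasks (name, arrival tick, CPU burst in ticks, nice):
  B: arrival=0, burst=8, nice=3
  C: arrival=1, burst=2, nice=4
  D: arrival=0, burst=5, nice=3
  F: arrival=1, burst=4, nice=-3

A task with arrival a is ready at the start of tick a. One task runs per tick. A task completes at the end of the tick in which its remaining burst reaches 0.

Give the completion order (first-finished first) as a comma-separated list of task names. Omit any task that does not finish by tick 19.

completion order = F, B, D, C

t=0: ready={B,D} → run B
t=1: ready={B,C,D,F} → run F
t=2: ready={B,C,D,F} → run F
t=3: ready={B,C,D,F} → run F
t=4: ready={B,C,D,F} → run F
t=5: ready={B,C,D} → run B
t=6: ready={B,C,D} → run B
t=7: ready={B,C,D} → run B
t=8: ready={B,C,D} → run B
t=9: ready={B,C,D} → run B
t=10: ready={B,C,D} → run B
t=11: ready={B,C,D} → run B
t=12: ready={C,D} → run D
t=13: ready={C,D} → run D
t=14: ready={C,D} → run D
t=15: ready={C,D} → run D
t=16: ready={C,D} → run D
t=17: ready={C} → run C
t=18: ready={C} → run C
t=19: (idle)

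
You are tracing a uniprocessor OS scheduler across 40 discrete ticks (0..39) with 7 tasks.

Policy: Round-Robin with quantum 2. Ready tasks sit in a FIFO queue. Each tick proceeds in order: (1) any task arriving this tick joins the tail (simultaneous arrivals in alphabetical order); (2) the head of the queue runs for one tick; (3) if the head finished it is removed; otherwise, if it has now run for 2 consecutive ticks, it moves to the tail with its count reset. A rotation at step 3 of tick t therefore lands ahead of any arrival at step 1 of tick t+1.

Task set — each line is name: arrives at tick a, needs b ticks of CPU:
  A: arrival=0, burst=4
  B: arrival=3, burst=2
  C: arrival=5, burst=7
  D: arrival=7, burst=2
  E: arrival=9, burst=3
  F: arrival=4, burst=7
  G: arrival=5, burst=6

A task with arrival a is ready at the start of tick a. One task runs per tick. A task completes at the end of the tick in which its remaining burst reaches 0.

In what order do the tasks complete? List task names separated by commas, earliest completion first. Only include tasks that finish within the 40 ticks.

t=0: queue=[A] q_used=0 → run A
t=1: queue=[A] q_used=1 → run A
t=2: queue=[A] q_used=0 → run A
t=3: queue=[A,B] q_used=1 → run A
t=4: queue=[B,F] q_used=0 → run B
t=5: queue=[B,F,C,G] q_used=1 → run B
t=6: queue=[F,C,G] q_used=0 → run F
t=7: queue=[F,C,G,D] q_used=1 → run F
t=8: queue=[C,G,D,F] q_used=0 → run C
t=9: queue=[C,G,D,F,E] q_used=1 → run C
t=10: queue=[G,D,F,E,C] q_used=0 → run G
t=11: queue=[G,D,F,E,C] q_used=1 → run G
t=12: queue=[D,F,E,C,G] q_used=0 → run D
t=13: queue=[D,F,E,C,G] q_used=1 → run D
t=14: queue=[F,E,C,G] q_used=0 → run F
t=15: queue=[F,E,C,G] q_used=1 → run F
t=16: queue=[E,C,G,F] q_used=0 → run E
t=17: queue=[E,C,G,F] q_used=1 → run E
t=18: queue=[C,G,F,E] q_used=0 → run C
t=19: queue=[C,G,F,E] q_used=1 → run C
t=20: queue=[G,F,E,C] q_used=0 → run G
t=21: queue=[G,F,E,C] q_used=1 → run G
t=22: queue=[F,E,C,G] q_used=0 → run F
t=23: queue=[F,E,C,G] q_used=1 → run F
t=24: queue=[E,C,G,F] q_used=0 → run E
t=25: queue=[C,G,F] q_used=0 → run C
t=26: queue=[C,G,F] q_used=1 → run C
t=27: queue=[G,F,C] q_used=0 → run G
t=28: queue=[G,F,C] q_used=1 → run G
t=29: queue=[F,C] q_used=0 → run F
t=30: queue=[C] q_used=0 → run C
t=31: (idle)
t=32: (idle)
t=33: (idle)
t=34: (idle)
t=35: (idle)
t=36: (idle)
t=37: (idle)
t=38: (idle)
t=39: (idle)

completion order = A, B, D, E, G, F, C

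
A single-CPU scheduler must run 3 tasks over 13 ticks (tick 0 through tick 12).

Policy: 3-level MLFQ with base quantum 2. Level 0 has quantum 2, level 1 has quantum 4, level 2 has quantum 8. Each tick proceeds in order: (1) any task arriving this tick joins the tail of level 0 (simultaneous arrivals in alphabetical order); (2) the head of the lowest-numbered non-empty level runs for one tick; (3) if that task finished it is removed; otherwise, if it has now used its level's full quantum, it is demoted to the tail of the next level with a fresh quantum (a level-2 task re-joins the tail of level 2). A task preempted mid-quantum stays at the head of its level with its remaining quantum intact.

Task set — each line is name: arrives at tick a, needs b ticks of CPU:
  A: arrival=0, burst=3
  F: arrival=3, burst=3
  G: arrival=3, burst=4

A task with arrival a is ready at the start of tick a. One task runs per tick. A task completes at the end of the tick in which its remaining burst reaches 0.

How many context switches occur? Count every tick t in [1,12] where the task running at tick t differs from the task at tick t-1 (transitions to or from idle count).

t=0: L0/L1/L2 = A/-/- → run A
t=1: L0/L1/L2 = A/-/- → run A
t=2: L0/L1/L2 = -/A/- → run A
t=3: L0/L1/L2 = FG/-/- → run F
t=4: L0/L1/L2 = FG/-/- → run F
t=5: L0/L1/L2 = G/F/- → run G
t=6: L0/L1/L2 = G/F/- → run G
t=7: L0/L1/L2 = -/FG/- → run F
t=8: L0/L1/L2 = -/G/- → run G
t=9: L0/L1/L2 = -/G/- → run G
t=10: (idle)
t=11: (idle)
t=12: (idle)

context switches = 5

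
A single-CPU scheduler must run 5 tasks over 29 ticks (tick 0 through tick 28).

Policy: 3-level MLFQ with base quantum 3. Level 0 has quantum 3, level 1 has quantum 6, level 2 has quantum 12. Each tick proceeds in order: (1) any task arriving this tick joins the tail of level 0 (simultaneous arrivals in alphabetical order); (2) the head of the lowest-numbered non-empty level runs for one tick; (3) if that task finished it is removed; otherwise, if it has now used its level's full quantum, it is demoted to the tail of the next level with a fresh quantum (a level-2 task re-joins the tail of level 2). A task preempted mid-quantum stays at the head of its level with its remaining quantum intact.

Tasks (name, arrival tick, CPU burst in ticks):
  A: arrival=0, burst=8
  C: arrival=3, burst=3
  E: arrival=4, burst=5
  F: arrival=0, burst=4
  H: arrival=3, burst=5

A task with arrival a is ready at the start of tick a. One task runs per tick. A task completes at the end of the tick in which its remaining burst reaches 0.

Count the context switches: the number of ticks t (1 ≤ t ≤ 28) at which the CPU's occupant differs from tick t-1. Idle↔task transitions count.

context switches = 9

t=0: L0/L1/L2 = AF/-/- → run A
t=1: L0/L1/L2 = AF/-/- → run A
t=2: L0/L1/L2 = AF/-/- → run A
t=3: L0/L1/L2 = FCH/A/- → run F
t=4: L0/L1/L2 = FCHE/A/- → run F
t=5: L0/L1/L2 = FCHE/A/- → run F
t=6: L0/L1/L2 = CHE/AF/- → run C
t=7: L0/L1/L2 = CHE/AF/- → run C
t=8: L0/L1/L2 = CHE/AF/- → run C
t=9: L0/L1/L2 = HE/AF/- → run H
t=10: L0/L1/L2 = HE/AF/- → run H
t=11: L0/L1/L2 = HE/AF/- → run H
t=12: L0/L1/L2 = E/AFH/- → run E
t=13: L0/L1/L2 = E/AFH/- → run E
t=14: L0/L1/L2 = E/AFH/- → run E
t=15: L0/L1/L2 = -/AFHE/- → run A
t=16: L0/L1/L2 = -/AFHE/- → run A
t=17: L0/L1/L2 = -/AFHE/- → run A
t=18: L0/L1/L2 = -/AFHE/- → run A
t=19: L0/L1/L2 = -/AFHE/- → run A
t=20: L0/L1/L2 = -/FHE/- → run F
t=21: L0/L1/L2 = -/HE/- → run H
t=22: L0/L1/L2 = -/HE/- → run H
t=23: L0/L1/L2 = -/E/- → run E
t=24: L0/L1/L2 = -/E/- → run E
t=25: (idle)
t=26: (idle)
t=27: (idle)
t=28: (idle)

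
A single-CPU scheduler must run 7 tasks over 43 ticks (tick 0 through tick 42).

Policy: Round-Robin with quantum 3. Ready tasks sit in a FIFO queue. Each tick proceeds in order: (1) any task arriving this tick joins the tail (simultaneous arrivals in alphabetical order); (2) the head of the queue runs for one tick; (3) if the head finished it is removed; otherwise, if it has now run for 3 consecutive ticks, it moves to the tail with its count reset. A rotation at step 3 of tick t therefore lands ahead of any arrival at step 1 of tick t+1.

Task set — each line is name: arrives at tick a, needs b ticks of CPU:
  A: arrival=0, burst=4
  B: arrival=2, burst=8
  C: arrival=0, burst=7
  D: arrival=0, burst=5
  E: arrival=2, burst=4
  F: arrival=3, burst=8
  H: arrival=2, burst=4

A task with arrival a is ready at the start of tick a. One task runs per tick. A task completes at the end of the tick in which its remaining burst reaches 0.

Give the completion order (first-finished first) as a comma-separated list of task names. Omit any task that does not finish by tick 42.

t=0: queue=[A,C,D] q_used=0 → run A
t=1: queue=[A,C,D] q_used=1 → run A
t=2: queue=[A,C,D,B,E,H] q_used=2 → run A
t=3: queue=[C,D,B,E,H,A,F] q_used=0 → run C
t=4: queue=[C,D,B,E,H,A,F] q_used=1 → run C
t=5: queue=[C,D,B,E,H,A,F] q_used=2 → run C
t=6: queue=[D,B,E,H,A,F,C] q_used=0 → run D
t=7: queue=[D,B,E,H,A,F,C] q_used=1 → run D
t=8: queue=[D,B,E,H,A,F,C] q_used=2 → run D
t=9: queue=[B,E,H,A,F,C,D] q_used=0 → run B
t=10: queue=[B,E,H,A,F,C,D] q_used=1 → run B
t=11: queue=[B,E,H,A,F,C,D] q_used=2 → run B
t=12: queue=[E,H,A,F,C,D,B] q_used=0 → run E
t=13: queue=[E,H,A,F,C,D,B] q_used=1 → run E
t=14: queue=[E,H,A,F,C,D,B] q_used=2 → run E
t=15: queue=[H,A,F,C,D,B,E] q_used=0 → run H
t=16: queue=[H,A,F,C,D,B,E] q_used=1 → run H
t=17: queue=[H,A,F,C,D,B,E] q_used=2 → run H
t=18: queue=[A,F,C,D,B,E,H] q_used=0 → run A
t=19: queue=[F,C,D,B,E,H] q_used=0 → run F
t=20: queue=[F,C,D,B,E,H] q_used=1 → run F
t=21: queue=[F,C,D,B,E,H] q_used=2 → run F
t=22: queue=[C,D,B,E,H,F] q_used=0 → run C
t=23: queue=[C,D,B,E,H,F] q_used=1 → run C
t=24: queue=[C,D,B,E,H,F] q_used=2 → run C
t=25: queue=[D,B,E,H,F,C] q_used=0 → run D
t=26: queue=[D,B,E,H,F,C] q_used=1 → run D
t=27: queue=[B,E,H,F,C] q_used=0 → run B
t=28: queue=[B,E,H,F,C] q_used=1 → run B
t=29: queue=[B,E,H,F,C] q_used=2 → run B
t=30: queue=[E,H,F,C,B] q_used=0 → run E
t=31: queue=[H,F,C,B] q_used=0 → run H
t=32: queue=[F,C,B] q_used=0 → run F
t=33: queue=[F,C,B] q_used=1 → run F
t=34: queue=[F,C,B] q_used=2 → run F
t=35: queue=[C,B,F] q_used=0 → run C
t=36: queue=[B,F] q_used=0 → run B
t=37: queue=[B,F] q_used=1 → run B
t=38: queue=[F] q_used=0 → run F
t=39: queue=[F] q_used=1 → run F
t=40: (idle)
t=41: (idle)
t=42: (idle)

completion order = A, D, E, H, C, B, F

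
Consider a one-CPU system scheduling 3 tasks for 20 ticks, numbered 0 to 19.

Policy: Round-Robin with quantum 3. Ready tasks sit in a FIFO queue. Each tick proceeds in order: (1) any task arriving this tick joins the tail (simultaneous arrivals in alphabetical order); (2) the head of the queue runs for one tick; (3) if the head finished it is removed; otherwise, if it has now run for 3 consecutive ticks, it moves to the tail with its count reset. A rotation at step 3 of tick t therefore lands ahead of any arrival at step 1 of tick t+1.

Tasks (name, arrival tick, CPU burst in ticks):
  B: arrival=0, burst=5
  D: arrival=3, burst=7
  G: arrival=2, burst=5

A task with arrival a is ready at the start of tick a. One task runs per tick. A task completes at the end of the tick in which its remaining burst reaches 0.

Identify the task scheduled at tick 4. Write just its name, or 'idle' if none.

running at tick 4 = G

t=0: queue=[B] q_used=0 → run B
t=1: queue=[B] q_used=1 → run B
t=2: queue=[B,G] q_used=2 → run B
t=3: queue=[G,B,D] q_used=0 → run G
t=4: queue=[G,B,D] q_used=1 → run G
t=5: queue=[G,B,D] q_used=2 → run G
t=6: queue=[B,D,G] q_used=0 → run B
t=7: queue=[B,D,G] q_used=1 → run B
t=8: queue=[D,G] q_used=0 → run D
t=9: queue=[D,G] q_used=1 → run D
t=10: queue=[D,G] q_used=2 → run D
t=11: queue=[G,D] q_used=0 → run G
t=12: queue=[G,D] q_used=1 → run G
t=13: queue=[D] q_used=0 → run D
t=14: queue=[D] q_used=1 → run D
t=15: queue=[D] q_used=2 → run D
t=16: queue=[D] q_used=0 → run D
t=17: (idle)
t=18: (idle)
t=19: (idle)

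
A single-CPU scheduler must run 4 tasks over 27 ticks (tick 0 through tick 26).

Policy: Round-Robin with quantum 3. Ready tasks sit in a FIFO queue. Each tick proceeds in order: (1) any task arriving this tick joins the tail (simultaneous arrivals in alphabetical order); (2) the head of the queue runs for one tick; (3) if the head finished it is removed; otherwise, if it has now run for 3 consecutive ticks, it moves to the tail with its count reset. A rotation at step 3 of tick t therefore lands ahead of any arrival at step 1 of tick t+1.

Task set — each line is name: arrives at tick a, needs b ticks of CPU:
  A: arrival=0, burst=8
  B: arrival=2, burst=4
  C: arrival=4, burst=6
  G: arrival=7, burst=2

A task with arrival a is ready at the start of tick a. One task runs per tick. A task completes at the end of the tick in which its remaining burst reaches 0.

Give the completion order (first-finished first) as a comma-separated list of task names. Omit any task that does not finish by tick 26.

completion order = B, G, A, C

t=0: queue=[A] q_used=0 → run A
t=1: queue=[A] q_used=1 → run A
t=2: queue=[A,B] q_used=2 → run A
t=3: queue=[B,A] q_used=0 → run B
t=4: queue=[B,A,C] q_used=1 → run B
t=5: queue=[B,A,C] q_used=2 → run B
t=6: queue=[A,C,B] q_used=0 → run A
t=7: queue=[A,C,B,G] q_used=1 → run A
t=8: queue=[A,C,B,G] q_used=2 → run A
t=9: queue=[C,B,G,A] q_used=0 → run C
t=10: queue=[C,B,G,A] q_used=1 → run C
t=11: queue=[C,B,G,A] q_used=2 → run C
t=12: queue=[B,G,A,C] q_used=0 → run B
t=13: queue=[G,A,C] q_used=0 → run G
t=14: queue=[G,A,C] q_used=1 → run G
t=15: queue=[A,C] q_used=0 → run A
t=16: queue=[A,C] q_used=1 → run A
t=17: queue=[C] q_used=0 → run C
t=18: queue=[C] q_used=1 → run C
t=19: queue=[C] q_used=2 → run C
t=20: (idle)
t=21: (idle)
t=22: (idle)
t=23: (idle)
t=24: (idle)
t=25: (idle)
t=26: (idle)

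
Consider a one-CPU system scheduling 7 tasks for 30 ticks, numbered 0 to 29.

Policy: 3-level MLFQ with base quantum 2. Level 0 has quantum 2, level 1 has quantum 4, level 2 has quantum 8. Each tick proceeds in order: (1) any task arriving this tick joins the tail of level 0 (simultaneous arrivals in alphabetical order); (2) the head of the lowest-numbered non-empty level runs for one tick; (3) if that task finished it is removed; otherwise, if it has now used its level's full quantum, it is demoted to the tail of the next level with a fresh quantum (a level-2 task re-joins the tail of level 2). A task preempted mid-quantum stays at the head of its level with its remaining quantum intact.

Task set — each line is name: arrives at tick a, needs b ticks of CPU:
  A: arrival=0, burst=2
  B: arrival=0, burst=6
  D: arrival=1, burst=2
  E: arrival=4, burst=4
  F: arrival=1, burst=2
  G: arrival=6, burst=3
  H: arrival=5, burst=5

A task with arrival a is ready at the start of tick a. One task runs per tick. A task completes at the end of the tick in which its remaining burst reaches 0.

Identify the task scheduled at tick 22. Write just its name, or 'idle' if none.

running at tick 22 = H

t=0: L0/L1/L2 = AB/-/- → run A
t=1: L0/L1/L2 = ABDF/-/- → run A
t=2: L0/L1/L2 = BDF/-/- → run B
t=3: L0/L1/L2 = BDF/-/- → run B
t=4: L0/L1/L2 = DFE/B/- → run D
t=5: L0/L1/L2 = DFEH/B/- → run D
t=6: L0/L1/L2 = FEHG/B/- → run F
t=7: L0/L1/L2 = FEHG/B/- → run F
t=8: L0/L1/L2 = EHG/B/- → run E
t=9: L0/L1/L2 = EHG/B/- → run E
t=10: L0/L1/L2 = HG/BE/- → run H
t=11: L0/L1/L2 = HG/BE/- → run H
t=12: L0/L1/L2 = G/BEH/- → run G
t=13: L0/L1/L2 = G/BEH/- → run G
t=14: L0/L1/L2 = -/BEHG/- → run B
t=15: L0/L1/L2 = -/BEHG/- → run B
t=16: L0/L1/L2 = -/BEHG/- → run B
t=17: L0/L1/L2 = -/BEHG/- → run B
t=18: L0/L1/L2 = -/EHG/- → run E
t=19: L0/L1/L2 = -/EHG/- → run E
t=20: L0/L1/L2 = -/HG/- → run H
t=21: L0/L1/L2 = -/HG/- → run H
t=22: L0/L1/L2 = -/HG/- → run H
t=23: L0/L1/L2 = -/G/- → run G
t=24: (idle)
t=25: (idle)
t=26: (idle)
t=27: (idle)
t=28: (idle)
t=29: (idle)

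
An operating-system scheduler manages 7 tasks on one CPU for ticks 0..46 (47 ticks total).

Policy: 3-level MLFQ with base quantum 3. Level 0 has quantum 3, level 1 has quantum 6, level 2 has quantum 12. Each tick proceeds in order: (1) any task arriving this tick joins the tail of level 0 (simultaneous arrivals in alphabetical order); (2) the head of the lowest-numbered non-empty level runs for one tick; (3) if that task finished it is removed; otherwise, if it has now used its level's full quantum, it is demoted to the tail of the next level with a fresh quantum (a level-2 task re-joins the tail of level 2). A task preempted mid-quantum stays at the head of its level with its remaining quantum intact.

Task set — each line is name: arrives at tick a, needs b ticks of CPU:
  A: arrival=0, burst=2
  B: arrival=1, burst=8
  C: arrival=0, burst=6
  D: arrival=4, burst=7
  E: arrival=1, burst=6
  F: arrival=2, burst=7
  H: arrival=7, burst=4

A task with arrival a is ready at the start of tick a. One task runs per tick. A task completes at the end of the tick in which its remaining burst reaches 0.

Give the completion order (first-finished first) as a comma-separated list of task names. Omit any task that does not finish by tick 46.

t=0: L0/L1/L2 = AC/-/- → run A
t=1: L0/L1/L2 = ACBE/-/- → run A
t=2: L0/L1/L2 = CBEF/-/- → run C
t=3: L0/L1/L2 = CBEF/-/- → run C
t=4: L0/L1/L2 = CBEFD/-/- → run C
t=5: L0/L1/L2 = BEFD/C/- → run B
t=6: L0/L1/L2 = BEFD/C/- → run B
t=7: L0/L1/L2 = BEFDH/C/- → run B
t=8: L0/L1/L2 = EFDH/CB/- → run E
t=9: L0/L1/L2 = EFDH/CB/- → run E
t=10: L0/L1/L2 = EFDH/CB/- → run E
t=11: L0/L1/L2 = FDH/CBE/- → run F
t=12: L0/L1/L2 = FDH/CBE/- → run F
t=13: L0/L1/L2 = FDH/CBE/- → run F
t=14: L0/L1/L2 = DH/CBEF/- → run D
t=15: L0/L1/L2 = DH/CBEF/- → run D
t=16: L0/L1/L2 = DH/CBEF/- → run D
t=17: L0/L1/L2 = H/CBEFD/- → run H
t=18: L0/L1/L2 = H/CBEFD/- → run H
t=19: L0/L1/L2 = H/CBEFD/- → run H
t=20: L0/L1/L2 = -/CBEFDH/- → run C
t=21: L0/L1/L2 = -/CBEFDH/- → run C
t=22: L0/L1/L2 = -/CBEFDH/- → run C
t=23: L0/L1/L2 = -/BEFDH/- → run B
t=24: L0/L1/L2 = -/BEFDH/- → run B
t=25: L0/L1/L2 = -/BEFDH/- → run B
t=26: L0/L1/L2 = -/BEFDH/- → run B
t=27: L0/L1/L2 = -/BEFDH/- → run B
t=28: L0/L1/L2 = -/EFDH/- → run E
t=29: L0/L1/L2 = -/EFDH/- → run E
t=30: L0/L1/L2 = -/EFDH/- → run E
t=31: L0/L1/L2 = -/FDH/- → run F
t=32: L0/L1/L2 = -/FDH/- → run F
t=33: L0/L1/L2 = -/FDH/- → run F
t=34: L0/L1/L2 = -/FDH/- → run F
t=35: L0/L1/L2 = -/DH/- → run D
t=36: L0/L1/L2 = -/DH/- → run D
t=37: L0/L1/L2 = -/DH/- → run D
t=38: L0/L1/L2 = -/DH/- → run D
t=39: L0/L1/L2 = -/H/- → run H
t=40: (idle)
t=41: (idle)
t=42: (idle)
t=43: (idle)
t=44: (idle)
t=45: (idle)
t=46: (idle)

completion order = A, C, B, E, F, D, H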